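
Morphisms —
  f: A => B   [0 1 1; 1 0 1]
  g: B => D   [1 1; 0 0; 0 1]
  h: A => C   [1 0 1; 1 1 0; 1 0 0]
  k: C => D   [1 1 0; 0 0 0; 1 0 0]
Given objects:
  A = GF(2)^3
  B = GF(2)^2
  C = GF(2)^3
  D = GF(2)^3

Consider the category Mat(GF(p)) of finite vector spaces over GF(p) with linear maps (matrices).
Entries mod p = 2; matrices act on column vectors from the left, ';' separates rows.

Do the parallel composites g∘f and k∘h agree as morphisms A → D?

Answer: DOES NOT COMMUTE

Derivation:
Path 1 = f;g:
  e0=(1,0,0) f=>(0,1) g=>(1,0,1)
  e1=(0,1,0) f=>(1,0) g=>(1,0,0)
  e2=(0,0,1) f=>(1,1) g=>(0,0,1)
  ⟦path⟧₁ = [1 1 0; 0 0 0; 1 0 1]
Path 2 = h;k:
  e0=(1,0,0) h=>(1,1,1) k=>(0,0,1)
  e1=(0,1,0) h=>(0,1,0) k=>(1,0,0)
  e2=(0,0,1) h=>(1,0,0) k=>(1,0,1)
  ⟦path⟧₂ = [0 1 1; 0 0 0; 1 0 1]
Equal? differ; not commutative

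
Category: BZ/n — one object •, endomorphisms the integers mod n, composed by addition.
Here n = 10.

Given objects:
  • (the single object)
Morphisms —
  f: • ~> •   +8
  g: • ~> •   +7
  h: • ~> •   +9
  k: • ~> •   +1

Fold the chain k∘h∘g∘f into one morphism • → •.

Answer: +5

Work:
  0 +8≡8 +7≡5 +9≡4 +1≡5  (mod 10)
result: +5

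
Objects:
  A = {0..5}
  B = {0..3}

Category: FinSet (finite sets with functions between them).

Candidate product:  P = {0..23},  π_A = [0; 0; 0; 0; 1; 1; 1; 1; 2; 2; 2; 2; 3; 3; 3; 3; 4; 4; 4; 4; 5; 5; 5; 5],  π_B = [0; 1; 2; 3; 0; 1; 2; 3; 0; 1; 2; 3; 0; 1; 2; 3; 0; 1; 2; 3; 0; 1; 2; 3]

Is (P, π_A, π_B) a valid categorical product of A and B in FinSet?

Answer: VALID PRODUCT

Trace:
|A|·|B| = 6·4 = 24;  |P| = 24
Check the pairing map k ↦ (π_A(k), π_B(k)):
  0 -> (0,0)
  1 -> (0,1)
  2 -> (0,2)
  3 -> (0,3)
  4 -> (1,0)
  5 -> (1,1)
  6 -> (1,2)
  7 -> (1,3)
  8 -> (2,0)
  9 -> (2,1)
  10 -> (2,2)
  11 -> (2,3)
  12 -> (3,0)
  13 -> (3,1)
  14 -> (3,2)
  15 -> (3,3)
  16 -> (4,0)
  17 -> (4,1)
  18 -> (4,2)
  19 -> (4,3)
  20 -> (5,0)
  21 -> (5,1)
  22 -> (5,2)
  23 -> (5,3)
distinct pairs in image: 24 / 24 needed
  → bijection onto A×B; projections well-typed.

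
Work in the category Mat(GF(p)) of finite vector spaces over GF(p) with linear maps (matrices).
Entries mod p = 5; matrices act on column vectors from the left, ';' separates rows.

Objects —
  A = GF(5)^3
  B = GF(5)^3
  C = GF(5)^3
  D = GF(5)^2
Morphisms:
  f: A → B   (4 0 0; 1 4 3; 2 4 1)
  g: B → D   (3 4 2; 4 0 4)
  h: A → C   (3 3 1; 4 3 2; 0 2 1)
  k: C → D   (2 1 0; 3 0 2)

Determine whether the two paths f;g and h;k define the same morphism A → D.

Along f;g (path 1):
  e0=[1,0,0] f→[4,1,2] g→[0,4]
  e1=[0,1,0] f→[0,4,4] g→[4,1]
  e2=[0,0,1] f→[0,3,1] g→[4,4]
  ⟦path⟧₁ = (0 4 4; 4 1 4)
Along h;k (path 2):
  e0=[1,0,0] h→[3,4,0] k→[0,4]
  e1=[0,1,0] h→[3,3,2] k→[4,3]
  e2=[0,0,1] h→[1,2,1] k→[4,0]
  ⟦path⟧₂ = (0 4 4; 4 3 0)
Equal? NO — does not commute

Answer: DOES NOT COMMUTE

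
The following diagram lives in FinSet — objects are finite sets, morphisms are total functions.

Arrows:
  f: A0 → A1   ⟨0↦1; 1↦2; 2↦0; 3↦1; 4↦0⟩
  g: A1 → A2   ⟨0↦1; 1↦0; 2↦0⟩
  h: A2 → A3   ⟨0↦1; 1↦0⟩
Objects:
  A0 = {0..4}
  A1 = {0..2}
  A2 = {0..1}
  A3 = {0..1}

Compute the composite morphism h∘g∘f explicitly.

  0 f→1 g→0 h→1
  1 f→2 g→0 h→1
  2 f→0 g→1 h→0
  3 f→1 g→0 h→1
  4 f→0 g→1 h→0
result: ⟨0↦1; 1↦1; 2↦0; 3↦1; 4↦0⟩

Answer: ⟨0↦1; 1↦1; 2↦0; 3↦1; 4↦0⟩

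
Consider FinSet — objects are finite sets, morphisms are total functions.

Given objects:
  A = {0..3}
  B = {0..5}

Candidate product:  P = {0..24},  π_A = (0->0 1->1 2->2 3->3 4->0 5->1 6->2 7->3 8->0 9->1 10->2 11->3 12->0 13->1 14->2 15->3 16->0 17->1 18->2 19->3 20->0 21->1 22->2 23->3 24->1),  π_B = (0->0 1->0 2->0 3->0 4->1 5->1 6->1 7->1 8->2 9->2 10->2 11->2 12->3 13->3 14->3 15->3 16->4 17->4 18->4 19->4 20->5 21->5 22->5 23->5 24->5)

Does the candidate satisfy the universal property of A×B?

|A|·|B| = 4·6 = 24;  |P| = 25
  → cardinalities differ; no bijection possible.

Answer: NOT A VALID PRODUCT — |P|=25 ≠ |A|·|B|=24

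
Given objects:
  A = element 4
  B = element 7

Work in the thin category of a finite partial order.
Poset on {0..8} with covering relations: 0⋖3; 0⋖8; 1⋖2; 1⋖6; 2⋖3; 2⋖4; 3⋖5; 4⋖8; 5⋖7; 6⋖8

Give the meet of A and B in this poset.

Answer: A∧B = 2

Derivation:
{x : x⊑A ∧ x⊑B} = {1,2}  (A=4, B=7)
  1 ⊑ 2
  2 ⊑ 2
glb = 2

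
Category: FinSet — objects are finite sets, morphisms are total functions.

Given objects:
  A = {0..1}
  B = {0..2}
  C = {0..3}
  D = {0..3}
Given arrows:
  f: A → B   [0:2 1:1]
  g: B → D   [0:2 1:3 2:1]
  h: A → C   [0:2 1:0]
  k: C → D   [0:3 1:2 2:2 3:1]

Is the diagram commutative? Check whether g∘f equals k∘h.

1) trace f;g:
  0 f→2 g→1
  1 f→1 g→3
  composite₁ = [0:1 1:3]
2) trace h;k:
  0 h→2 k→2
  1 h→0 k→3
  composite₂ = [0:2 1:3]
Equal? NO — does not commute

Answer: DOES NOT COMMUTE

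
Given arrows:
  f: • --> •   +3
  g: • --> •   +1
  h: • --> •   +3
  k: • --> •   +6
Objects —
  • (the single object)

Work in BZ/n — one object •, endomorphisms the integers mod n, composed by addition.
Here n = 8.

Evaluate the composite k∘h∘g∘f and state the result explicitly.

  0 +3≡3 +1≡4 +3≡7 +6≡5  (mod 8)
result: +5

Answer: +5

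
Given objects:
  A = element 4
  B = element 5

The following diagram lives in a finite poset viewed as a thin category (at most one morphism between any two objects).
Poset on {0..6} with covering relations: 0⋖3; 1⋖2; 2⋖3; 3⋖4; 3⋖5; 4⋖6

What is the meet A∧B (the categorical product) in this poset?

Answer: A∧B = 3

Trace:
Common predecessors of 4,5: {0,1,2,3}
  0 ⊑ 3
  1 ⊑ 3
  2 ⊑ 3
  3 ⊑ 3
glb = 3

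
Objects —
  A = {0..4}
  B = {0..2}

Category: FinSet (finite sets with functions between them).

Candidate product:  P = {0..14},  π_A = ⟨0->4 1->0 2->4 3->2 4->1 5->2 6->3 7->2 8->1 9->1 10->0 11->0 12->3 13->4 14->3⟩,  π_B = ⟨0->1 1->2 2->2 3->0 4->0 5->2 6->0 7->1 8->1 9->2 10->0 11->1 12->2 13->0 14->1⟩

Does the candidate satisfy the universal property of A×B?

Answer: VALID PRODUCT

Derivation:
|A|·|B| = 5·3 = 15;  |P| = 15
Check the pairing map k ↦ (π_A(k), π_B(k)):
  0 -> (4,1)
  1 -> (0,2)
  2 -> (4,2)
  3 -> (2,0)
  4 -> (1,0)
  5 -> (2,2)
  6 -> (3,0)
  7 -> (2,1)
  8 -> (1,1)
  9 -> (1,2)
  10 -> (0,0)
  11 -> (0,1)
  12 -> (3,2)
  13 -> (4,0)
  14 -> (3,1)
distinct pairs in image: 15 / 15 needed
  → bijection onto A×B; projections well-typed.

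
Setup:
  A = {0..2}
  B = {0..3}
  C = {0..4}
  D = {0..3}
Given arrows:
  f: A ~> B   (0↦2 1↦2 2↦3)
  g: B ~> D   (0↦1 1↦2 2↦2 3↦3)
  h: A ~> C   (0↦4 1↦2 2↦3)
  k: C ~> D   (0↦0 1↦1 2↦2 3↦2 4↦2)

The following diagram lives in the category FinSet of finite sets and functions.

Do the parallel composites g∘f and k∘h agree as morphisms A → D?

Answer: DOES NOT COMMUTE

Derivation:
Path 1 = f;g:
  0 f~>2 g~>2
  1 f~>2 g~>2
  2 f~>3 g~>3
  ⟦path⟧₁ = (0↦2 1↦2 2↦3)
Path 2 = h;k:
  0 h~>4 k~>2
  1 h~>2 k~>2
  2 h~>3 k~>2
  ⟦path⟧₂ = (0↦2 1↦2 2↦2)
Equal? NO — does not commute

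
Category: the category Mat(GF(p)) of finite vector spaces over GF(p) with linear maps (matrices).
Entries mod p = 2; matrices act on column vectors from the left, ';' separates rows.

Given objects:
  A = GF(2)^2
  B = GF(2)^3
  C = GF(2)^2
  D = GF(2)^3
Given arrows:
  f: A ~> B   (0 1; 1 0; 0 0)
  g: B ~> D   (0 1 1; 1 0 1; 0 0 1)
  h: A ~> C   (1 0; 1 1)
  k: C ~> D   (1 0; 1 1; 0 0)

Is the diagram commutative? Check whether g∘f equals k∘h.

Answer: COMMUTES

Work:
Path 1 = f;g:
  e0=[1,0] f~>[0,1,0] g~>[1,0,0]
  e1=[0,1] f~>[1,0,0] g~>[0,1,0]
  ⟦path⟧₁ = (1 0; 0 1; 0 0)
Path 2 = h;k:
  e0=[1,0] h~>[1,1] k~>[1,0,0]
  e1=[0,1] h~>[0,1] k~>[0,1,0]
  ⟦path⟧₂ = (1 0; 0 1; 0 0)
Equal? YES — commutes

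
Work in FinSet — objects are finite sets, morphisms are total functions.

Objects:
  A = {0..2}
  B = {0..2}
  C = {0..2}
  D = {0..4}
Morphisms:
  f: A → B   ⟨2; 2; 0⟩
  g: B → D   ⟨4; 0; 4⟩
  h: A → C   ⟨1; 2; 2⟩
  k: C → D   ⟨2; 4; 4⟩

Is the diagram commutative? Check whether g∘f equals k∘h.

Answer: COMMUTES

Derivation:
1) trace f;g:
  0 f→2 g→4
  1 f→2 g→4
  2 f→0 g→4
  ⟦path⟧₁ = ⟨4; 4; 4⟩
2) trace h;k:
  0 h→1 k→4
  1 h→2 k→4
  2 h→2 k→4
  ⟦path⟧₂ = ⟨4; 4; 4⟩
Equal? equal; square commutes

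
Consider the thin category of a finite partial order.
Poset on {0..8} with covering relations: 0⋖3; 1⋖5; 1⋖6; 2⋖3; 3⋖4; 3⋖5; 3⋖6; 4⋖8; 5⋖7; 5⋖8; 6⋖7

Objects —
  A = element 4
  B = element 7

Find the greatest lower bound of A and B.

{x : x<=A ∧ x<=B} = {0,2,3}  (A=4, B=7)
  0 <= 3
  2 <= 3
  3 <= 3
glb = 3

Answer: A∧B = 3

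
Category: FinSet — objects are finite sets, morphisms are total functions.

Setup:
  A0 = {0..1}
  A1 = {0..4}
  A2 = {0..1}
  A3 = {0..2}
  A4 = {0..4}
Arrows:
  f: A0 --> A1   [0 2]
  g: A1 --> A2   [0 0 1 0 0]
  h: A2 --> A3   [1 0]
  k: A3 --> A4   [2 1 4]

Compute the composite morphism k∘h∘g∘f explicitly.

Answer: [1 2]

Work:
  0 f-->0 g-->0 h-->1 k-->1
  1 f-->2 g-->1 h-->0 k-->2
result: [1 2]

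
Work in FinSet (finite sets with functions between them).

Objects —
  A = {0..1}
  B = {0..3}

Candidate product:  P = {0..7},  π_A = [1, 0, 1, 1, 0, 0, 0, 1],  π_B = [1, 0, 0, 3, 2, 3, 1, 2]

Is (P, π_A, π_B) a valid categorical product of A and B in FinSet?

|A|·|B| = 2·4 = 8;  |P| = 8
Check the pairing map k ↦ (π_A(k), π_B(k)):
  0 ↦ (1,1)
  1 ↦ (0,0)
  2 ↦ (1,0)
  3 ↦ (1,3)
  4 ↦ (0,2)
  5 ↦ (0,3)
  6 ↦ (0,1)
  7 ↦ (1,2)
distinct pairs in image: 8 / 8 needed
  → bijection onto A×B; projections well-typed.

Answer: VALID PRODUCT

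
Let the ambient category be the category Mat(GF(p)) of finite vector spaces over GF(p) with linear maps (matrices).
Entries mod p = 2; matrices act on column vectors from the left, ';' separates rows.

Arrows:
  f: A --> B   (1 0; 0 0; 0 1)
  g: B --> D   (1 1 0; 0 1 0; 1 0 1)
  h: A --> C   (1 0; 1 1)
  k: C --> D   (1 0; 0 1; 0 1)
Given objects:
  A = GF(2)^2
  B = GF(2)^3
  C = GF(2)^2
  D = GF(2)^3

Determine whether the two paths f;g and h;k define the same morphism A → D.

Path 1 = f;g:
  e0=(1,0) f-->(1,0,0) g-->(1,0,1)
  e1=(0,1) f-->(0,0,1) g-->(0,0,1)
  ⟦path⟧₁ = (1 0; 0 0; 1 1)
Path 2 = h;k:
  e0=(1,0) h-->(1,1) k-->(1,1,1)
  e1=(0,1) h-->(0,1) k-->(0,1,1)
  ⟦path⟧₂ = (1 0; 1 1; 1 1)
Equal? distinct morphisms ✗

Answer: DOES NOT COMMUTE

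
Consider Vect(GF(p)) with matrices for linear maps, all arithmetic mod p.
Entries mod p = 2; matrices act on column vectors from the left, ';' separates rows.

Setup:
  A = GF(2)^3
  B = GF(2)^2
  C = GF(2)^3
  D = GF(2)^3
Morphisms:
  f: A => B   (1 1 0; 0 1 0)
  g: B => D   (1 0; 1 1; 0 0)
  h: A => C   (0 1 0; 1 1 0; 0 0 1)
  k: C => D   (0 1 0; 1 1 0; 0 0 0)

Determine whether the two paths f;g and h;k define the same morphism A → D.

Path 1 = f;g:
  e0=[1,0,0] f=>[1,0] g=>[1,1,0]
  e1=[0,1,0] f=>[1,1] g=>[1,0,0]
  e2=[0,0,1] f=>[0,0] g=>[0,0,0]
  ⟦path⟧₁ = (1 1 0; 1 0 0; 0 0 0)
Path 2 = h;k:
  e0=[1,0,0] h=>[0,1,0] k=>[1,1,0]
  e1=[0,1,0] h=>[1,1,0] k=>[1,0,0]
  e2=[0,0,1] h=>[0,0,1] k=>[0,0,0]
  ⟦path⟧₂ = (1 1 0; 1 0 0; 0 0 0)
Equal? YES — commutes

Answer: COMMUTES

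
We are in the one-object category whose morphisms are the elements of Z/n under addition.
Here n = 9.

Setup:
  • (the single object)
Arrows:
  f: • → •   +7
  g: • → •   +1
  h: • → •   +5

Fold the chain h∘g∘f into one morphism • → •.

Answer: +4

Work:
  0 +7≡7 +1≡8 +5≡4  (mod 9)
⟦path⟧: +4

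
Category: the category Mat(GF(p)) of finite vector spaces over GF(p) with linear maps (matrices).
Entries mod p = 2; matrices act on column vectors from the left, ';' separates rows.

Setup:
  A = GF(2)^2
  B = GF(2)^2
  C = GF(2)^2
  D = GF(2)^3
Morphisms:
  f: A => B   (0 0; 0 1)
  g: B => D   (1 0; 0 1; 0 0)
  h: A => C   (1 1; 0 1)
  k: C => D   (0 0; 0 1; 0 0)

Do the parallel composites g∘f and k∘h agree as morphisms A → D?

Answer: COMMUTES

Derivation:
Path 1 = f;g:
  e0=[1,0] f=>[0,0] g=>[0,0,0]
  e1=[0,1] f=>[0,1] g=>[0,1,0]
  composite₁ = (0 0; 0 1; 0 0)
Path 2 = h;k:
  e0=[1,0] h=>[1,0] k=>[0,0,0]
  e1=[0,1] h=>[1,1] k=>[0,1,0]
  composite₂ = (0 0; 0 1; 0 0)
Equal? YES — commutes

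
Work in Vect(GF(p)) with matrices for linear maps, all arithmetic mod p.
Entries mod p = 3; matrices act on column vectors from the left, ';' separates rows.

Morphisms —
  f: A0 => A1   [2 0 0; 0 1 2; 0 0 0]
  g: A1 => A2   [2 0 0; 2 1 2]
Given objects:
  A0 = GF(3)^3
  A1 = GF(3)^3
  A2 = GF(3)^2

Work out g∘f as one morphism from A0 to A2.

Answer: [1 0 0; 1 1 2]

Trace:
  e0=[1,0,0] f=>[2,0,0] g=>[1,1]
  e1=[0,1,0] f=>[0,1,0] g=>[0,1]
  e2=[0,0,1] f=>[0,2,0] g=>[0,2]
composite: [1 0 0; 1 1 2]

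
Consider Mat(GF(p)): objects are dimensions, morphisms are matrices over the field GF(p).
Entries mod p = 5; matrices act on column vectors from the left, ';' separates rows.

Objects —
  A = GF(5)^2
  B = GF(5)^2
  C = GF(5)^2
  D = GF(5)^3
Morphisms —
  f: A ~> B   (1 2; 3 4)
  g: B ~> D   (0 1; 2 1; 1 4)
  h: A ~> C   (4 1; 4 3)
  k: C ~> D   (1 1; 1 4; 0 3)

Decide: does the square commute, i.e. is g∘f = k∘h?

Answer: DOES NOT COMMUTE

Derivation:
Path 1 = f;g:
  e0=(1,0) f~>(1,3) g~>(3,0,3)
  e1=(0,1) f~>(2,4) g~>(4,3,3)
  result₁ = (3 4; 0 3; 3 3)
Path 2 = h;k:
  e0=(1,0) h~>(4,4) k~>(3,0,2)
  e1=(0,1) h~>(1,3) k~>(4,3,4)
  result₂ = (3 4; 0 3; 2 4)
Equal? differ; not commutative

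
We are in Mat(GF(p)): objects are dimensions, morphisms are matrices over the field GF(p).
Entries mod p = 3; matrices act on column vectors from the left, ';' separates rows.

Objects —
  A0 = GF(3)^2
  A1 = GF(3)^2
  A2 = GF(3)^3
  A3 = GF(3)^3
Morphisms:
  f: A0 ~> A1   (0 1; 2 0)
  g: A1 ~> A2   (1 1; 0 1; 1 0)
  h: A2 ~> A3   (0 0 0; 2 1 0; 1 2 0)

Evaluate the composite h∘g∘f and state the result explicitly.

  e0=(1,0) f~>(0,2) g~>(2,2,0) h~>(0,0,0)
  e1=(0,1) f~>(1,0) g~>(1,0,1) h~>(0,2,1)
⟦path⟧: (0 0; 0 2; 0 1)

Answer: (0 0; 0 2; 0 1)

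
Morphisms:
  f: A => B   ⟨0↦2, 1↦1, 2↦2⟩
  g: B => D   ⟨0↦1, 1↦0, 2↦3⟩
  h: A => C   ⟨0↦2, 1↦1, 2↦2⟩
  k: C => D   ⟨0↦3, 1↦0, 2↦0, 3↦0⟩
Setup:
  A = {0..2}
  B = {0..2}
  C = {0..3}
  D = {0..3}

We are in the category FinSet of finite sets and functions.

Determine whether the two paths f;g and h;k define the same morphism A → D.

Path 1 = f;g:
  0 f=>2 g=>3
  1 f=>1 g=>0
  2 f=>2 g=>3
  composite₁ = ⟨0↦3, 1↦0, 2↦3⟩
Path 2 = h;k:
  0 h=>2 k=>0
  1 h=>1 k=>0
  2 h=>2 k=>0
  composite₂ = ⟨0↦0, 1↦0, 2↦0⟩
Equal? distinct morphisms ✗

Answer: DOES NOT COMMUTE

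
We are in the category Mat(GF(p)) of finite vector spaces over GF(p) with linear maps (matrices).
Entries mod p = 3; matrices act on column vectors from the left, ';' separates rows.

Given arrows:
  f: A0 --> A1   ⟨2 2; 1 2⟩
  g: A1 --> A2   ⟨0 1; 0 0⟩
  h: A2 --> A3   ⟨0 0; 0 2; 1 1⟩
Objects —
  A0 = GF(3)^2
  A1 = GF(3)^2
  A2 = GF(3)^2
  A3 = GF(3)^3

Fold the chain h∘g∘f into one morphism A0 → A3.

Answer: ⟨0 0; 0 0; 1 2⟩

Work:
  e0=[1,0] f-->[2,1] g-->[1,0] h-->[0,0,1]
  e1=[0,1] f-->[2,2] g-->[2,0] h-->[0,0,2]
composite: ⟨0 0; 0 0; 1 2⟩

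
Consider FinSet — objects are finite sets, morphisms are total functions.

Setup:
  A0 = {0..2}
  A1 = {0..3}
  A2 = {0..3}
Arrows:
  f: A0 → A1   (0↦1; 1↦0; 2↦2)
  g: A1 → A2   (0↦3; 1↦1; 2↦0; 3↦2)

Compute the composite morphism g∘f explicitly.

  0 f→1 g→1
  1 f→0 g→3
  2 f→2 g→0
composite: (0↦1; 1↦3; 2↦0)

Answer: (0↦1; 1↦3; 2↦0)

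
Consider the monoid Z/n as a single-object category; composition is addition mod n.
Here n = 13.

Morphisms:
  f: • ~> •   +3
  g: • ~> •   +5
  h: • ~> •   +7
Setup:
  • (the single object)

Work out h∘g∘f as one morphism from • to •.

Answer: +2

Trace:
  0 +3≡3 +5≡8 +7≡2  (mod 13)
⟦path⟧: +2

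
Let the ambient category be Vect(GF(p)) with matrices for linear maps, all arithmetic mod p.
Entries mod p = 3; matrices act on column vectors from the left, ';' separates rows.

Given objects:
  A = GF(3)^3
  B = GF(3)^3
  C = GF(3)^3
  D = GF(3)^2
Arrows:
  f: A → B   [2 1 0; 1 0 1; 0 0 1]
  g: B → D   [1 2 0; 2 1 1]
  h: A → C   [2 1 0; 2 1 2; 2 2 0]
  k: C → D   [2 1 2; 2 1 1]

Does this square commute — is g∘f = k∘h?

Answer: COMMUTES

Derivation:
1) trace f;g:
  e0=[1,0,0] f→[2,1,0] g→[1,2]
  e1=[0,1,0] f→[1,0,0] g→[1,2]
  e2=[0,0,1] f→[0,1,1] g→[2,2]
  result₁ = [1 1 2; 2 2 2]
2) trace h;k:
  e0=[1,0,0] h→[2,2,2] k→[1,2]
  e1=[0,1,0] h→[1,1,2] k→[1,2]
  e2=[0,0,1] h→[0,2,0] k→[2,2]
  result₂ = [1 1 2; 2 2 2]
Equal? same morphism ✓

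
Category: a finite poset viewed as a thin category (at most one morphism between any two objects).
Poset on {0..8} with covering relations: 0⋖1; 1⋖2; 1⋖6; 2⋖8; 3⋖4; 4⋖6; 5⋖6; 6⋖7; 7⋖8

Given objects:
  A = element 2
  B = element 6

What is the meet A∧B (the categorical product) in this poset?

Lower bounds of A=2 and B=6: {0,1}
  0 ≤ 1
  1 ≤ 1
glb = 1

Answer: A∧B = 1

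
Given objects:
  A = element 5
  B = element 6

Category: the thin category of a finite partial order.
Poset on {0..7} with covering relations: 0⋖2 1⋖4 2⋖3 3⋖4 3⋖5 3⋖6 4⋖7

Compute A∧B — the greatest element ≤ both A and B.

Lower bounds of A=5 and B=6: {0,2,3}
  0 ≤ 3
  2 ≤ 3
  3 ≤ 3
glb = 3

Answer: A∧B = 3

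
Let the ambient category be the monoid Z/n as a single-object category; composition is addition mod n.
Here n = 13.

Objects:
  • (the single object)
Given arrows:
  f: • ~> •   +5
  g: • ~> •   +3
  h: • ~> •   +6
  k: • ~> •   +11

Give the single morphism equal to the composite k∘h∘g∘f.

Answer: +12

Derivation:
  0 +5≡5 +3≡8 +6≡1 +11≡12  (mod 13)
result: +12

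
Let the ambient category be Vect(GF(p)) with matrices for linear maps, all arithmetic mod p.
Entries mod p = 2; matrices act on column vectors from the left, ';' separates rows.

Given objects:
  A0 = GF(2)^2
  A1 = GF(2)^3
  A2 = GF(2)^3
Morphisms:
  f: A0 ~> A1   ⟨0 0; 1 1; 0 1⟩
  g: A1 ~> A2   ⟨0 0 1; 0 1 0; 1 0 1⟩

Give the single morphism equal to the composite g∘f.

  e0=(1,0) f~>(0,1,0) g~>(0,1,0)
  e1=(0,1) f~>(0,1,1) g~>(1,1,1)
result: ⟨0 1; 1 1; 0 1⟩

Answer: ⟨0 1; 1 1; 0 1⟩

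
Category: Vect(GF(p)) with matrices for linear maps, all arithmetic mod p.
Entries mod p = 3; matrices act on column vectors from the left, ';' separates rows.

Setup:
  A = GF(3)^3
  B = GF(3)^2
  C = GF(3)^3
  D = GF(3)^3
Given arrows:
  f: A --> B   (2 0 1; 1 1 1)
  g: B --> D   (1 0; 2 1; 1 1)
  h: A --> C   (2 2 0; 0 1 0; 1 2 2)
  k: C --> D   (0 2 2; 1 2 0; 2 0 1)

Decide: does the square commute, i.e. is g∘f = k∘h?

Along f;g (path 1):
  e0=(1,0,0) f-->(2,1) g-->(2,2,0)
  e1=(0,1,0) f-->(0,1) g-->(0,1,1)
  e2=(0,0,1) f-->(1,1) g-->(1,0,2)
  ⟦path⟧₁ = (2 0 1; 2 1 0; 0 1 2)
Along h;k (path 2):
  e0=(1,0,0) h-->(2,0,1) k-->(2,2,2)
  e1=(0,1,0) h-->(2,1,2) k-->(0,1,0)
  e2=(0,0,1) h-->(0,0,2) k-->(1,0,2)
  ⟦path⟧₂ = (2 0 1; 2 1 0; 2 0 2)
Equal? distinct morphisms ✗

Answer: DOES NOT COMMUTE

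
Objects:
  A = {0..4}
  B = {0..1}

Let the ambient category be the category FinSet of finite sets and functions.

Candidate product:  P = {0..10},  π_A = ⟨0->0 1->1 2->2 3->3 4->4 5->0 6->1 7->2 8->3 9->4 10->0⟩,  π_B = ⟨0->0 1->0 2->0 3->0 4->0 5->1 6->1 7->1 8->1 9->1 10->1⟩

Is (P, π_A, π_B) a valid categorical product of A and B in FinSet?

|A|·|B| = 5·2 = 10;  |P| = 11
  → cardinalities differ; no bijection possible.

Answer: NOT A VALID PRODUCT — |P|=11 ≠ |A|·|B|=10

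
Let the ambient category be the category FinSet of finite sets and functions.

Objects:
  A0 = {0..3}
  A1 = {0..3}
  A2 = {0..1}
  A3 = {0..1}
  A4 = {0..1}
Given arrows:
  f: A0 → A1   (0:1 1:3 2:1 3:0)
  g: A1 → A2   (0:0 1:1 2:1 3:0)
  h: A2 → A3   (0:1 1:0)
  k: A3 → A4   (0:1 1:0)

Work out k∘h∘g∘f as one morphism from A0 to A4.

Answer: (0:1 1:0 2:1 3:0)

Trace:
  0 f→1 g→1 h→0 k→1
  1 f→3 g→0 h→1 k→0
  2 f→1 g→1 h→0 k→1
  3 f→0 g→0 h→1 k→0
⟦path⟧: (0:1 1:0 2:1 3:0)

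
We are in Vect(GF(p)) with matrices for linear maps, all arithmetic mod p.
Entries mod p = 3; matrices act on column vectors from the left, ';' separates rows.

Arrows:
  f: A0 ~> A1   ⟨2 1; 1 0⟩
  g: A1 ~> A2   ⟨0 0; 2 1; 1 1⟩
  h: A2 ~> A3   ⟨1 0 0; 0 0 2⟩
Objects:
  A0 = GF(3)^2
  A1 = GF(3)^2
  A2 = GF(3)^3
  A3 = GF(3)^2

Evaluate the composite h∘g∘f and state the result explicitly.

  e0=⟨1,0⟩ f~>⟨2,1⟩ g~>⟨0,2,0⟩ h~>⟨0,0⟩
  e1=⟨0,1⟩ f~>⟨1,0⟩ g~>⟨0,2,1⟩ h~>⟨0,2⟩
composite: ⟨0 0; 0 2⟩

Answer: ⟨0 0; 0 2⟩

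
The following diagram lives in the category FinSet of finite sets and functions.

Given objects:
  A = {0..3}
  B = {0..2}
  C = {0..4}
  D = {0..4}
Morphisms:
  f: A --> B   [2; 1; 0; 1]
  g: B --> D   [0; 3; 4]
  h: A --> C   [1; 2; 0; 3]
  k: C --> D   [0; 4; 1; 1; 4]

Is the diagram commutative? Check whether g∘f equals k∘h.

1) trace f;g:
  0 f-->2 g-->4
  1 f-->1 g-->3
  2 f-->0 g-->0
  3 f-->1 g-->3
  ⟦path⟧₁ = [4; 3; 0; 3]
2) trace h;k:
  0 h-->1 k-->4
  1 h-->2 k-->1
  2 h-->0 k-->0
  3 h-->3 k-->1
  ⟦path⟧₂ = [4; 1; 0; 1]
Equal? NO — does not commute

Answer: DOES NOT COMMUTE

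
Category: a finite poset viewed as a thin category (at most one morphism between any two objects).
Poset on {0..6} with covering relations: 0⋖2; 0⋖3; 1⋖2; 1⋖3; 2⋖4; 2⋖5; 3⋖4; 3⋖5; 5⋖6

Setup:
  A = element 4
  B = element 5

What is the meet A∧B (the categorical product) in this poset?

Common predecessors of 4,5: {0,1,2,3}
  maximal lower bounds 2 and 3 are incomparable: neither 2<=3 nor 3<=2
→ no greatest lower bound exists

Answer: NO MEET EXISTS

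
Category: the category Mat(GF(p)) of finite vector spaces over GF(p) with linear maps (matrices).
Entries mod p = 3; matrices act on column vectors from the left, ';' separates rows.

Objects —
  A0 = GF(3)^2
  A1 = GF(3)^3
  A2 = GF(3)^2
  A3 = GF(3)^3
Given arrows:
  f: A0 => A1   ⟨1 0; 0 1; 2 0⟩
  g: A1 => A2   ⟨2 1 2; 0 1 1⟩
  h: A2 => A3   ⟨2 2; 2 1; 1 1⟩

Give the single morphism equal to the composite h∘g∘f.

Answer: ⟨1 1; 2 0; 2 2⟩

Work:
  e0=[1,0] f=>[1,0,2] g=>[0,2] h=>[1,2,2]
  e1=[0,1] f=>[0,1,0] g=>[1,1] h=>[1,0,2]
result: ⟨1 1; 2 0; 2 2⟩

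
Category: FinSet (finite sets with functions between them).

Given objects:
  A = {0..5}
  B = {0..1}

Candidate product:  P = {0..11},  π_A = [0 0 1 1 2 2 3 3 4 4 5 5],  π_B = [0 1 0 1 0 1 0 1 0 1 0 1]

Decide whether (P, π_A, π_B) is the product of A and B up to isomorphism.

|A|·|B| = 6·2 = 12;  |P| = 12
Check the pairing map k ↦ (π_A(k), π_B(k)):
  0 -> (0,0)
  1 -> (0,1)
  2 -> (1,0)
  3 -> (1,1)
  4 -> (2,0)
  5 -> (2,1)
  6 -> (3,0)
  7 -> (3,1)
  8 -> (4,0)
  9 -> (4,1)
  10 -> (5,0)
  11 -> (5,1)
distinct pairs in image: 12 / 12 needed
  → bijection onto A×B; projections well-typed.

Answer: VALID PRODUCT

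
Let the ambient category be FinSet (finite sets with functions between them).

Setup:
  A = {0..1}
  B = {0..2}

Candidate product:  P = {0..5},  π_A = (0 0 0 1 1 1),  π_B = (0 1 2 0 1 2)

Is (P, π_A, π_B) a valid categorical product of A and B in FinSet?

Answer: VALID PRODUCT

Work:
|A|·|B| = 2·3 = 6;  |P| = 6
Check the pairing map k ↦ (π_A(k), π_B(k)):
  0 -> (0,0)
  1 -> (0,1)
  2 -> (0,2)
  3 -> (1,0)
  4 -> (1,1)
  5 -> (1,2)
distinct pairs in image: 6 / 6 needed
  → bijection onto A×B; projections well-typed.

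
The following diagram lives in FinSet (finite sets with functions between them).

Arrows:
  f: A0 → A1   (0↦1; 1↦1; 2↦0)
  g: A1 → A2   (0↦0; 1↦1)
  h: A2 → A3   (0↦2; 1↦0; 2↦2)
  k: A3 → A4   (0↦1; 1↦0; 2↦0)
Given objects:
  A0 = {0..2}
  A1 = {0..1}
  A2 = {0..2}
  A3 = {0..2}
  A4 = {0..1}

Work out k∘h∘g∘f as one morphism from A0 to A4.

Answer: (0↦1; 1↦1; 2↦0)

Derivation:
  0 f→1 g→1 h→0 k→1
  1 f→1 g→1 h→0 k→1
  2 f→0 g→0 h→2 k→0
⟦path⟧: (0↦1; 1↦1; 2↦0)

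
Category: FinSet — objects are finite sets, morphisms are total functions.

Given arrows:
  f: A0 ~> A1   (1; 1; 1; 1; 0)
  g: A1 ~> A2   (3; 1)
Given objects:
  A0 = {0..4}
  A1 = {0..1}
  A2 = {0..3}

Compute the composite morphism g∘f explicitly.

Answer: (1; 1; 1; 1; 3)

Trace:
  0 f~>1 g~>1
  1 f~>1 g~>1
  2 f~>1 g~>1
  3 f~>1 g~>1
  4 f~>0 g~>3
result: (1; 1; 1; 1; 3)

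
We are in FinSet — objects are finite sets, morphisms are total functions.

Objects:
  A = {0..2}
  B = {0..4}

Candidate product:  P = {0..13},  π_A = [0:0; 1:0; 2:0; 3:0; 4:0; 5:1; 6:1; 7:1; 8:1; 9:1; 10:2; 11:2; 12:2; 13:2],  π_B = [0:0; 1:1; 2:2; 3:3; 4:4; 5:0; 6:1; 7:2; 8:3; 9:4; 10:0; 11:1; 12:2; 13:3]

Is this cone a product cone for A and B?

Answer: NOT A VALID PRODUCT — |P|=14 ≠ |A|·|B|=15

Derivation:
|A|·|B| = 3·5 = 15;  |P| = 14
  → cardinalities differ; no bijection possible.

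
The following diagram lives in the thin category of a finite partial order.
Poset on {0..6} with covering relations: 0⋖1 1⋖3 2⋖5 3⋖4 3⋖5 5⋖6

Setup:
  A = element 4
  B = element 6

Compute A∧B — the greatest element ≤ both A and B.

Lower bounds of A=4 and B=6: {0,1,3}
  0 ⊑ 3
  1 ⊑ 3
  3 ⊑ 3
glb = 3

Answer: A∧B = 3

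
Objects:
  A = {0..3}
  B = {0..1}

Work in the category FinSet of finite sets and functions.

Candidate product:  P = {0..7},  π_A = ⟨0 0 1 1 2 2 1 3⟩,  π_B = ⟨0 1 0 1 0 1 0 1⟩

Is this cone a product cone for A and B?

|A|·|B| = 4·2 = 8;  |P| = 8
Check the pairing map k ↦ (π_A(k), π_B(k)):
  0 ↦ (0,0)
  1 ↦ (0,1)
  2 ↦ (1,0)
  3 ↦ (1,1)
  4 ↦ (2,0)
  5 ↦ (2,1)
  6 ↦ (1,0)  ✗ repeats pair of k=2
  7 ↦ (3,1)
distinct pairs in image: 7 / 8 needed
  → (1,0) hit at k=2 and k=6

Answer: NOT A VALID PRODUCT — duplicate pair at indices 2,6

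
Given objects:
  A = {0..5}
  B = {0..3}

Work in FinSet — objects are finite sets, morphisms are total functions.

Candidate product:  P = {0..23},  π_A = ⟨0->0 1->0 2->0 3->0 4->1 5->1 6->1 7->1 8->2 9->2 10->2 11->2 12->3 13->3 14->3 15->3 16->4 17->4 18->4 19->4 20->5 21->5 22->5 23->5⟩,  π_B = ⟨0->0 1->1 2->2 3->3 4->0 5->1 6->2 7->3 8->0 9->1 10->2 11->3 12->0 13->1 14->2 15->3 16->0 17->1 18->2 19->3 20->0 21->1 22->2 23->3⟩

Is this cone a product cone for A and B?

Answer: VALID PRODUCT

Work:
|A|·|B| = 6·4 = 24;  |P| = 24
Check the pairing map k ↦ (π_A(k), π_B(k)):
  0 -> (0,0)
  1 -> (0,1)
  2 -> (0,2)
  3 -> (0,3)
  4 -> (1,0)
  5 -> (1,1)
  6 -> (1,2)
  7 -> (1,3)
  8 -> (2,0)
  9 -> (2,1)
  10 -> (2,2)
  11 -> (2,3)
  12 -> (3,0)
  13 -> (3,1)
  14 -> (3,2)
  15 -> (3,3)
  16 -> (4,0)
  17 -> (4,1)
  18 -> (4,2)
  19 -> (4,3)
  20 -> (5,0)
  21 -> (5,1)
  22 -> (5,2)
  23 -> (5,3)
distinct pairs in image: 24 / 24 needed
  → bijection onto A×B; projections well-typed.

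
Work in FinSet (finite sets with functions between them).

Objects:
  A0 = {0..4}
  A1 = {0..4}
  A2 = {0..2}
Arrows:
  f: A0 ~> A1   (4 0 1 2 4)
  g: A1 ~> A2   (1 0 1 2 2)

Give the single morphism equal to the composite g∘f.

  0 f~>4 g~>2
  1 f~>0 g~>1
  2 f~>1 g~>0
  3 f~>2 g~>1
  4 f~>4 g~>2
composite: (2 1 0 1 2)

Answer: (2 1 0 1 2)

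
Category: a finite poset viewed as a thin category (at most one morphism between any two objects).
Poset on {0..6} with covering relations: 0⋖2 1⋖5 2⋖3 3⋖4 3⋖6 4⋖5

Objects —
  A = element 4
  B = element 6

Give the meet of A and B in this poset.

Answer: A∧B = 3

Work:
Common predecessors of 4,6: {0,2,3}
  0 ≤ 3
  2 ≤ 3
  3 ≤ 3
glb = 3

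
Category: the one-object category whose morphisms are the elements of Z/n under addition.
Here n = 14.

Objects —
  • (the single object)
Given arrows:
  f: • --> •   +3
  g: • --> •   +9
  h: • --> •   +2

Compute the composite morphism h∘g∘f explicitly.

Answer: +0

Derivation:
  0 +3≡3 +9≡12 +2≡0  (mod 14)
composite: +0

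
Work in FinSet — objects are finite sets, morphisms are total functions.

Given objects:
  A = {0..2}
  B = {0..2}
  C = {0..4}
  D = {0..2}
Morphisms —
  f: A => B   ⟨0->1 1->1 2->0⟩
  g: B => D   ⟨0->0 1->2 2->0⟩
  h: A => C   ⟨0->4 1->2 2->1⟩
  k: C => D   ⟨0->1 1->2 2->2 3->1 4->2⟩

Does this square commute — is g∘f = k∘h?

1) trace f;g:
  0 f=>1 g=>2
  1 f=>1 g=>2
  2 f=>0 g=>0
  result₁ = ⟨0->2 1->2 2->0⟩
2) trace h;k:
  0 h=>4 k=>2
  1 h=>2 k=>2
  2 h=>1 k=>2
  result₂ = ⟨0->2 1->2 2->2⟩
Equal? differ; not commutative

Answer: DOES NOT COMMUTE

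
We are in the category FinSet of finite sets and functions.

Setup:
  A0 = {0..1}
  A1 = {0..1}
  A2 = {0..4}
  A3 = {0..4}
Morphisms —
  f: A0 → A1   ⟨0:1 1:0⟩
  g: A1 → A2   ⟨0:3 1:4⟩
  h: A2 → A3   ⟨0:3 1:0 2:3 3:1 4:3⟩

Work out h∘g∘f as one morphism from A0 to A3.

Answer: ⟨0:3 1:1⟩

Trace:
  0 f→1 g→4 h→3
  1 f→0 g→3 h→1
result: ⟨0:3 1:1⟩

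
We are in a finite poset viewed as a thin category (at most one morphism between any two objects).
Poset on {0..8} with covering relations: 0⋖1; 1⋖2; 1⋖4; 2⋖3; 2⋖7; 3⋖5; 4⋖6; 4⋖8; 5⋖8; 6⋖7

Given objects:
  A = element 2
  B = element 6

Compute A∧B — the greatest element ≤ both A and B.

Answer: A∧B = 1

Work:
Lower bounds of A=2 and B=6: {0,1}
  0 ⊑ 1
  1 ⊑ 1
glb = 1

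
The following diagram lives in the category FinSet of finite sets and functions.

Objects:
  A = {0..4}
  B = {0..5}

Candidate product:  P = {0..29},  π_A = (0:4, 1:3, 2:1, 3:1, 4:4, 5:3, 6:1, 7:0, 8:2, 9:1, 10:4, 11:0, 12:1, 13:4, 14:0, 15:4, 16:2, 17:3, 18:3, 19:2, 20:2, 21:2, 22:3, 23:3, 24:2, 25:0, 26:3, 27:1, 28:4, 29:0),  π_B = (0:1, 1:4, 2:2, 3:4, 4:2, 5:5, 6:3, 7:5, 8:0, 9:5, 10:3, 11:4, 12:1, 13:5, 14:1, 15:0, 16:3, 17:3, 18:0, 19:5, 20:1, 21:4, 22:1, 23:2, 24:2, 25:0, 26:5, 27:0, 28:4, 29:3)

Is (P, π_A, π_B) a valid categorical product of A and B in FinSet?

|A|·|B| = 5·6 = 30;  |P| = 30
Check the pairing map k ↦ (π_A(k), π_B(k)):
  0 : (4,1)
  1 : (3,4)
  2 : (1,2)
  3 : (1,4)
  4 : (4,2)
  5 : (3,5)
  6 : (1,3)
  7 : (0,5)
  8 : (2,0)
  9 : (1,5)
  10 : (4,3)
  11 : (0,4)
  12 : (1,1)
  13 : (4,5)
  14 : (0,1)
  15 : (4,0)
  16 : (2,3)
  17 : (3,3)
  18 : (3,0)
  19 : (2,5)
  20 : (2,1)
  21 : (2,4)
  22 : (3,1)
  23 : (3,2)
  24 : (2,2)
  25 : (0,0)
  26 : (3,5)  ✗ repeats pair of k=5
  27 : (1,0)
  28 : (4,4)
  29 : (0,3)
distinct pairs in image: 29 / 30 needed
  → (3,5) hit at k=5 and k=26

Answer: NOT A VALID PRODUCT — duplicate pair at indices 5,26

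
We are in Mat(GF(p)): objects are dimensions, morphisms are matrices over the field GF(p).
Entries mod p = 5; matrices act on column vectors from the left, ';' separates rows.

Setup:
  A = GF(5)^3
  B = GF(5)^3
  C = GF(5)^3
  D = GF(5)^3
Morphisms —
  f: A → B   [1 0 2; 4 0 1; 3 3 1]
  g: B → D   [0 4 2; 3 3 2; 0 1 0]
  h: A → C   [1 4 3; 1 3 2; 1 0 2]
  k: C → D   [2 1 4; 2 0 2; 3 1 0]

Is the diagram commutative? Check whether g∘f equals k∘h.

Answer: DOES NOT COMMUTE

Work:
Along f;g (path 1):
  e0=⟨1,0,0⟩ f→⟨1,4,3⟩ g→⟨2,1,4⟩
  e1=⟨0,1,0⟩ f→⟨0,0,3⟩ g→⟨1,1,0⟩
  e2=⟨0,0,1⟩ f→⟨2,1,1⟩ g→⟨1,1,1⟩
  ⟦path⟧₁ = [2 1 1; 1 1 1; 4 0 1]
Along h;k (path 2):
  e0=⟨1,0,0⟩ h→⟨1,1,1⟩ k→⟨2,4,4⟩
  e1=⟨0,1,0⟩ h→⟨4,3,0⟩ k→⟨1,3,0⟩
  e2=⟨0,0,1⟩ h→⟨3,2,2⟩ k→⟨1,0,1⟩
  ⟦path⟧₂ = [2 1 1; 4 3 0; 4 0 1]
Equal? distinct morphisms ✗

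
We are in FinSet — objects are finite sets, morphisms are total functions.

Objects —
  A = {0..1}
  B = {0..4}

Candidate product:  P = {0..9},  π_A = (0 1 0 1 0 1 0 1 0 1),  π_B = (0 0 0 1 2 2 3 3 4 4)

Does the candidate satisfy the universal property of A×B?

|A|·|B| = 2·5 = 10;  |P| = 10
Check the pairing map k ↦ (π_A(k), π_B(k)):
  0 : (0,0)
  1 : (1,0)
  2 : (0,0)  ✗ repeats pair of k=0
  3 : (1,1)
  4 : (0,2)
  5 : (1,2)
  6 : (0,3)
  7 : (1,3)
  8 : (0,4)
  9 : (1,4)
distinct pairs in image: 9 / 10 needed
  → (0,0) hit at k=0 and k=2

Answer: NOT A VALID PRODUCT — duplicate pair at indices 0,2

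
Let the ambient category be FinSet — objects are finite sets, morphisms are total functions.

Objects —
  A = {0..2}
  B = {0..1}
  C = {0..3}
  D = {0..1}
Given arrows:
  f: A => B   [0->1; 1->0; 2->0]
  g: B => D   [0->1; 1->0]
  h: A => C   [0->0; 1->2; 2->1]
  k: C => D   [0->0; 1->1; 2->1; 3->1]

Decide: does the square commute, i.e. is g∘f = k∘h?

Answer: COMMUTES

Derivation:
1) trace f;g:
  0 f=>1 g=>0
  1 f=>0 g=>1
  2 f=>0 g=>1
  result₁ = [0->0; 1->1; 2->1]
2) trace h;k:
  0 h=>0 k=>0
  1 h=>2 k=>1
  2 h=>1 k=>1
  result₂ = [0->0; 1->1; 2->1]
Equal? equal; square commutes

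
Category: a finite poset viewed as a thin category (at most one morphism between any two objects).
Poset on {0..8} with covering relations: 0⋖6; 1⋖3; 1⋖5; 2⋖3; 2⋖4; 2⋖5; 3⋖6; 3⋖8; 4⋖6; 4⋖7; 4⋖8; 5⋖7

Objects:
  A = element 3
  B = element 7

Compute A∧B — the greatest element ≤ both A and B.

Common predecessors of 3,7: {1,2}
  maximal lower bounds 1 and 2 are incomparable: neither 1≤2 nor 2≤1
→ no greatest lower bound exists

Answer: NO MEET EXISTS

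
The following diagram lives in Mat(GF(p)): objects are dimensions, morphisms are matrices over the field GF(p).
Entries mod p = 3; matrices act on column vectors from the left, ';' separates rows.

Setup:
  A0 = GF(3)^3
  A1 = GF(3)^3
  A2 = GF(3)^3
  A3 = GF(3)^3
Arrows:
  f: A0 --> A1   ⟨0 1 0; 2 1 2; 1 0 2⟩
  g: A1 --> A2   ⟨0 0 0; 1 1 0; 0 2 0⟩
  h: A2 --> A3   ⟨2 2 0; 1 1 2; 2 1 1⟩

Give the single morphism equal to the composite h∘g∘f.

  e0=(1,0,0) f-->(0,2,1) g-->(0,2,1) h-->(1,1,0)
  e1=(0,1,0) f-->(1,1,0) g-->(0,2,2) h-->(1,0,1)
  e2=(0,0,1) f-->(0,2,2) g-->(0,2,1) h-->(1,1,0)
result: ⟨1 1 1; 1 0 1; 0 1 0⟩

Answer: ⟨1 1 1; 1 0 1; 0 1 0⟩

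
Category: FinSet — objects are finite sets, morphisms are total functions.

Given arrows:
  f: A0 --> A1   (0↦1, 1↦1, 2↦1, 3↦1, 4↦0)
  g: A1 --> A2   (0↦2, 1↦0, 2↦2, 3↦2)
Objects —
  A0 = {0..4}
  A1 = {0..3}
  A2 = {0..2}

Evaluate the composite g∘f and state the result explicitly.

Answer: (0↦0, 1↦0, 2↦0, 3↦0, 4↦2)

Derivation:
  0 f-->1 g-->0
  1 f-->1 g-->0
  2 f-->1 g-->0
  3 f-->1 g-->0
  4 f-->0 g-->2
⟦path⟧: (0↦0, 1↦0, 2↦0, 3↦0, 4↦2)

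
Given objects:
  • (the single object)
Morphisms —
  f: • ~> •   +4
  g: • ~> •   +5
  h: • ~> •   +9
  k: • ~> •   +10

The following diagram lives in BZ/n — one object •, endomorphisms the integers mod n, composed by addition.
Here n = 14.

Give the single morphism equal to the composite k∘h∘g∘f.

  0 +4≡4 +5≡9 +9≡4 +10≡0  (mod 14)
composite: +0

Answer: +0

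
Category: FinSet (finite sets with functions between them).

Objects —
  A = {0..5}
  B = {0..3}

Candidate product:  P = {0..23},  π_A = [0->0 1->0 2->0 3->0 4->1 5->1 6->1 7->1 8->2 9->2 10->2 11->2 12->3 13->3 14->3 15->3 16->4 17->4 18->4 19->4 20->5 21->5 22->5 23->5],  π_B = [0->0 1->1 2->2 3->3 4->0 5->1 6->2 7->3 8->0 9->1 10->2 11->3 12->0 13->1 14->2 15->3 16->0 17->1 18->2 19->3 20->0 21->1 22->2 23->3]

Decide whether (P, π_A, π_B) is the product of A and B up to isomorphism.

|A|·|B| = 6·4 = 24;  |P| = 24
Check the pairing map k ↦ (π_A(k), π_B(k)):
  0 -> (0,0)
  1 -> (0,1)
  2 -> (0,2)
  3 -> (0,3)
  4 -> (1,0)
  5 -> (1,1)
  6 -> (1,2)
  7 -> (1,3)
  8 -> (2,0)
  9 -> (2,1)
  10 -> (2,2)
  11 -> (2,3)
  12 -> (3,0)
  13 -> (3,1)
  14 -> (3,2)
  15 -> (3,3)
  16 -> (4,0)
  17 -> (4,1)
  18 -> (4,2)
  19 -> (4,3)
  20 -> (5,0)
  21 -> (5,1)
  22 -> (5,2)
  23 -> (5,3)
distinct pairs in image: 24 / 24 needed
  → bijection onto A×B; projections well-typed.

Answer: VALID PRODUCT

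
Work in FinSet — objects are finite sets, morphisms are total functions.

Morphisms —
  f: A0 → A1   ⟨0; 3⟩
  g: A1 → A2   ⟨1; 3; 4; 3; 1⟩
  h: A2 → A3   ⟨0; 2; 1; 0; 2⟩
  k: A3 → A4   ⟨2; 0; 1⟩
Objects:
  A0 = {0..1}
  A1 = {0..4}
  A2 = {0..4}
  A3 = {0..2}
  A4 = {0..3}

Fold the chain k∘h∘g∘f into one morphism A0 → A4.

Answer: ⟨1; 2⟩

Derivation:
  0 f→0 g→1 h→2 k→1
  1 f→3 g→3 h→0 k→2
composite: ⟨1; 2⟩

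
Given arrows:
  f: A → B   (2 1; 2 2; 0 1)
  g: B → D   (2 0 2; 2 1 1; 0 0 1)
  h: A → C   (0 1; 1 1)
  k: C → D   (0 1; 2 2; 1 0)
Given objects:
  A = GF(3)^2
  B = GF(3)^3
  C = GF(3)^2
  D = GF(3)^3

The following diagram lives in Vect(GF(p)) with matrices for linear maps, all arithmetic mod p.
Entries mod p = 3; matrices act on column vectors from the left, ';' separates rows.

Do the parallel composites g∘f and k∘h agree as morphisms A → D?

Answer: DOES NOT COMMUTE

Derivation:
1) trace f;g:
  e0=[1,0] f→[2,2,0] g→[1,0,0]
  e1=[0,1] f→[1,2,1] g→[1,2,1]
  result₁ = (1 1; 0 2; 0 1)
2) trace h;k:
  e0=[1,0] h→[0,1] k→[1,2,0]
  e1=[0,1] h→[1,1] k→[1,1,1]
  result₂ = (1 1; 2 1; 0 1)
Equal? NO — does not commute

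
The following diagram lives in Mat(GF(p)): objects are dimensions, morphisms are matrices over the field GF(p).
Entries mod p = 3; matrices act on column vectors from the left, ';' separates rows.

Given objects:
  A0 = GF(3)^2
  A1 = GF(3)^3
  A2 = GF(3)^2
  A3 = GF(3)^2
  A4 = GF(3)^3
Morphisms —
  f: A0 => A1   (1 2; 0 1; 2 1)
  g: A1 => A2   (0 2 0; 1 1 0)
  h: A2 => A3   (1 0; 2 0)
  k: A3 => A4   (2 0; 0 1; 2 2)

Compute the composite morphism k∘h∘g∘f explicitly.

  e0=⟨1,0⟩ f=>⟨1,0,2⟩ g=>⟨0,1⟩ h=>⟨0,0⟩ k=>⟨0,0,0⟩
  e1=⟨0,1⟩ f=>⟨2,1,1⟩ g=>⟨2,0⟩ h=>⟨2,1⟩ k=>⟨1,1,0⟩
⟦path⟧: (0 1; 0 1; 0 0)

Answer: (0 1; 0 1; 0 0)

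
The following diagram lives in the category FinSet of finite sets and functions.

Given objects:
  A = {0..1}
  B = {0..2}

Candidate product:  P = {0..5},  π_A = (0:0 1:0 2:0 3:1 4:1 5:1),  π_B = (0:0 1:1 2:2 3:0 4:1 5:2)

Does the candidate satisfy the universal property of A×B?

|A|·|B| = 2·3 = 6;  |P| = 6
Check the pairing map k ↦ (π_A(k), π_B(k)):
  0 : (0,0)
  1 : (0,1)
  2 : (0,2)
  3 : (1,0)
  4 : (1,1)
  5 : (1,2)
distinct pairs in image: 6 / 6 needed
  → bijection onto A×B; projections well-typed.

Answer: VALID PRODUCT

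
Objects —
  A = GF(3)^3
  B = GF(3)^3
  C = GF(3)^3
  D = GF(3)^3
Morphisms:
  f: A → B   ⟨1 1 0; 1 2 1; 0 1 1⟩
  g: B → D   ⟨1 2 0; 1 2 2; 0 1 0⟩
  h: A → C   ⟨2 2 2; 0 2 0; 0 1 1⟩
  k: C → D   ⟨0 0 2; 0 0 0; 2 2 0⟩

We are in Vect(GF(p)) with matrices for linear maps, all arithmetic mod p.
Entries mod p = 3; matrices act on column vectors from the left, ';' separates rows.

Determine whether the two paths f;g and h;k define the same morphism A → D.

Answer: DOES NOT COMMUTE

Trace:
Along f;g (path 1):
  e0=[1,0,0] f→[1,1,0] g→[0,0,1]
  e1=[0,1,0] f→[1,2,1] g→[2,1,2]
  e2=[0,0,1] f→[0,1,1] g→[2,1,1]
  ⟦path⟧₁ = ⟨0 2 2; 0 1 1; 1 2 1⟩
Along h;k (path 2):
  e0=[1,0,0] h→[2,0,0] k→[0,0,1]
  e1=[0,1,0] h→[2,2,1] k→[2,0,2]
  e2=[0,0,1] h→[2,0,1] k→[2,0,1]
  ⟦path⟧₂ = ⟨0 2 2; 0 0 0; 1 2 1⟩
Equal? differ; not commutative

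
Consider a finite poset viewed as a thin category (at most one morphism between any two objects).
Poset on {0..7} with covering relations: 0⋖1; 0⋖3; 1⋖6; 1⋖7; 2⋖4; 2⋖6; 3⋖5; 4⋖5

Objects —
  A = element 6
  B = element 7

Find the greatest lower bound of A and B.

Common predecessors of 6,7: {0,1}
  0 <= 1
  1 <= 1
glb = 1

Answer: A∧B = 1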